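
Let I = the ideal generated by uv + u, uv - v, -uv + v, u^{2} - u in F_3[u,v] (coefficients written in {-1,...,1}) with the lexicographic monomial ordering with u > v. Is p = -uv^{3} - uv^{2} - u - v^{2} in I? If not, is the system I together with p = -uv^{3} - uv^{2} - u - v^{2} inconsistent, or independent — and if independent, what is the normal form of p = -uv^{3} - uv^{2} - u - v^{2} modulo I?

-uv^{3} - uv^{2} - u - v^{2} is independent of I; its normal form modulo I is -v.

First compute the reduced Gröbner basis of I by Buchberger's algorithm.
f_1 = uv + u, LT = uv.
f_2 = uv - v, LT = uv.
f_3 = -uv + v, LT = uv.
f_4 = u^{2} - u, LT = u^{2}.

S(f_1,f_2): lcm = uv. S = u + v.
  reduce S modulo (f_1, f_2, f_3, f_4):
  remainder u + v ≠ 0; add h_5 = u + v to the basis.

S(f_1,h_5): lcm = uv. S = u - v^{2}.
  reduce S modulo (f_1, f_2, f_3, f_4, h_5):
  remainder -v^{2} - v ≠ 0; add h_6 = -v^{2} - v to the basis.

The other S-polynomials (S(f_1,f_3), S(f_1,f_4), S(f_2,f_3), S(f_2,f_4), S(f_3,f_4), S(f_2,h_5), S(f_3,h_5), S(f_4,h_5), S(f_1,h_6), S(f_2,h_6), S(f_3,h_6), S(f_4,h_6), S(h_5,h_6)) all reduce to 0 modulo the current basis, so we have a Gröbner basis.
Inter-reduce: drop elements whose leading term is divisible by another's, tail-reduce, and make monic.
Reduced Gröbner basis: {u + v, v^{2} + v}.
Label its elements g_1 = u + v, g_2 = v^{2} + v.

Reduce p = -uv^{3} - uv^{2} - u - v^{2} modulo G:
  leading term uv^{3}: subtract (-v^{3})·g_1 from -uv^{3} - uv^{2} - u - v^{2} → -uv^{2} - u + v^{4} - v^{2}
  leading term uv^{2}: subtract (-v^{2})·g_1 from -uv^{2} - u + v^{4} - v^{2} → -u + v^{4} + v^{3} - v^{2}
  leading term u: subtract (-1)·g_1 from -u + v^{4} + v^{3} - v^{2} → v^{4} + v^{3} - v^{2} + v
  leading term v^{4}: subtract (v^{2})·g_2 from v^{4} + v^{3} - v^{2} + v → -v^{2} + v
  leading term v^{2}: subtract (-1)·g_2 from -v^{2} + v → -v
  leading term v: no divisor's leading term divides it; move -v to the remainder.
  normal form = -v.
The normal form is nonzero, so p ∉ I. Since p minus its normal form lies in I, I + (p) = I + (r) where r = -v; decide whether this ideal is the whole ring.
Run Buchberger on G together with r (pairs among the g_i already reduce to 0 since G is a Gröbner basis):
g_1 = u + v, LT = u.
g_2 = v^{2} + v, LT = v^{2}.
r = -v, LT = v.

The S-polynomials (S(g_1,g_2), S(g_1,r), S(g_2,r)) all reduce to 0 modulo the current basis, so we have a Gröbner basis.
Inter-reduce: drop elements whose leading term is divisible by another's, tail-reduce, and make monic.
Reduced Gröbner basis: {u, v}.
The reduced Gröbner basis of I + (p) is {u, v} ≠ {1}, a proper ideal, so the enlarged system stays consistent: p is independent of I, with normal form -v.

Ideal membership is decidable via reduction modulo a Gröbner basis.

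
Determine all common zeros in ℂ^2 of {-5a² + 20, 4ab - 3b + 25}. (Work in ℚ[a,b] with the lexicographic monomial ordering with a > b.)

Compute a lex Gröbner basis by Buchberger's algorithm.
f_1 = -5a² + 20, LT = a².
f_2 = 4ab - 3b + 25, LT = ab.

S(f_1,f_2): lcm = a²b. S = ¾ab - 25/4a - 4b.
  leading term ab: subtract (3/16)·f_2 from ¾ab - 25/4a - 4b → -25/4a - 55/16b - 75/16
  leading term a: no divisor's leading term divides it; move -25/4a to the remainder.
  leading term b: no divisor's leading term divides it; move -55/16b to the remainder.
  leading term 1: no divisor's leading term divides it; move -75/16 to the remainder.
  remainder -25/4a - 55/16b - 75/16 ≠ 0; add h_3 = -25/4a - 55/16b - 75/16 to the basis.

S(f_2,h_3): lcm = ab. S = -11/20b² - 3/2b + 25/4.
  leading term b²: no divisor's leading term divides it; move -11/20b² to the remainder.
  leading term b: no divisor's leading term divides it; move -3/2b to the remainder.
  leading term 1: no divisor's leading term divides it; move 25/4 to the remainder.
  remainder -11/20b² - 3/2b + 25/4 ≠ 0; add h_4 = -11/20b² - 3/2b + 25/4 to the basis.

The other S-polynomials (S(f_1,h_3), S(f_1,h_4), S(f_2,h_4), S(h_3,h_4)) all reduce to 0 modulo the current basis, so we have a Gröbner basis.
Inter-reduce: drop elements whose leading term is divisible by another's, tail-reduce, and make monic.
Reduced Gröbner basis: {a + 11/20b + ¾, b² + 30/11b - 125/11}.

Since the basis is lex-ordered, b² + 30/11b - 125/11 is univariate in b. Its roots are {-5, 25/11}. Back-substituting each root into the other basis elements fixes the other coordinates.
  b = -5: the earlier basis element becomes a - 2 = 0, giving a = 2 — point (2, -5).
  b = 25/11: the earlier basis element becomes a + 2 = 0, giving a = -2 — point (-2, 25/11).

{(2, -5), (-2, 25/11)}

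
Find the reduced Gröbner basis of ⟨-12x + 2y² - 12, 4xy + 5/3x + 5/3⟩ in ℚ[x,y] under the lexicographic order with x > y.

f_1 = -12x + 2y² - 12, LT = x.
f_2 = 4xy + 5/3x + 5/3, LT = xy.

S(f_1,f_2): lcm = xy. S = -5/12x - ⅙y³ + y - 5/12.
  reduce S modulo (f_1, f_2):
  remainder -⅙y³ - 5/72y² + y ≠ 0; add g_3 = -⅙y³ - 5/72y² + y to the basis.

The other S-polynomials (S(f_1,g_3), S(f_2,g_3)) all reduce to 0 modulo the current basis, so we have a Gröbner basis.
Inter-reduce: drop elements whose leading term is divisible by another's, tail-reduce, and make monic.

G = {x - ⅙y² + 1, y³ + 5/12y² - 6y}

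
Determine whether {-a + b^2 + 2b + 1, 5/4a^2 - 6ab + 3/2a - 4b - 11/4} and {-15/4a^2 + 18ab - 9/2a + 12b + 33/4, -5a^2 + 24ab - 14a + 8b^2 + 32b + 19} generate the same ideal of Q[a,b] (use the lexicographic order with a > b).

Two ideals are equal iff their reduced Gröbner bases coincide (the reduced basis is unique for a fixed ordering).
Buchberger on the first generating set:
f_1 = -a + b^2 + 2b + 1, LT = a.
f_2 = 5/4a^2 - 6ab + 3/2a - 4b - 11/4, LT = a^2.

S(f_1,f_2): lcm = a^2. S = -ab^2 + 14/5ab - 11/5a + 16/5b + 11/5.
  leading term ab^2: subtract (b^2)·f_1 from -ab^2 + 14/5ab - 11/5a + 16/5b + 11/5 → 14/5ab - 11/5a - b^4 - 2b^3 - b^2 + 16/5b + 11/5
  leading term ab: subtract (-14/5b)·f_1 from 14/5ab - 11/5a - b^4 - 2b^3 - b^2 + 16/5b + 11/5 → -11/5a - b^4 + 4/5b^3 + 23/5b^2 + 6b + 11/5
  leading term a: subtract (11/5)·f_1 from -11/5a - b^4 + 4/5b^3 + 23/5b^2 + 6b + 11/5 → -b^4 + 4/5b^3 + 12/5b^2 + 8/5b
  leading term b^4: no divisor's leading term divides it; move -b^4 to the remainder.
  leading term b^3: no divisor's leading term divides it; move 4/5b^3 to the remainder.
  leading term b^2: no divisor's leading term divides it; move 12/5b^2 to the remainder.
  leading term b: no divisor's leading term divides it; move 8/5b to the remainder.
  remainder -b^4 + 4/5b^3 + 12/5b^2 + 8/5b ≠ 0; add g_3 = -b^4 + 4/5b^3 + 12/5b^2 + 8/5b to the basis.

The other S-polynomials (S(f_1,g_3), S(f_2,g_3)) all reduce to 0 modulo the current basis, so we have a Gröbner basis.
Inter-reduce: drop elements whose leading term is divisible by another's, tail-reduce, and make monic.
Reduced Gröbner basis: {a - b^2 - 2b - 1, b^4 - 4/5b^3 - 12/5b^2 - 8/5b}.

Buchberger on the second generating set:
h_1 = -15/4a^2 + 18ab - 9/2a + 12b + 33/4, LT = a^2.
h_2 = -5a^2 + 24ab - 14a + 8b^2 + 32b + 19, LT = a^2.

S(h_1,h_2): lcm = a^2. S = -8/5a + 8/5b^2 + 16/5b + 8/5.
  leading term a: no divisor's leading term divides it; move -8/5a to the remainder.
  leading term b^2: no divisor's leading term divides it; move 8/5b^2 to the remainder.
  leading term b: no divisor's leading term divides it; move 16/5b to the remainder.
  leading term 1: no divisor's leading term divides it; move 8/5 to the remainder.
  remainder -8/5a + 8/5b^2 + 16/5b + 8/5 ≠ 0; add k_3 = -8/5a + 8/5b^2 + 16/5b + 8/5 to the basis.

S(h_1,k_3): lcm = a^2. S = ab^2 - 14/5ab + 11/5a - 16/5b - 11/5.
  leading term ab^2: subtract (-5/8b^2)·k_3 from ab^2 - 14/5ab + 11/5a - 16/5b - 11/5 → -14/5ab + 11/5a + b^4 + 2b^3 + b^2 - 16/5b - 11/5
  leading term ab: subtract (7/4b)·k_3 from -14/5ab + 11/5a + b^4 + 2b^3 + b^2 - 16/5b - 11/5 → 11/5a + b^4 - 4/5b^3 - 23/5b^2 - 6b - 11/5
  leading term a: subtract (-11/8)·k_3 from 11/5a + b^4 - 4/5b^3 - 23/5b^2 - 6b - 11/5 → b^4 - 4/5b^3 - 12/5b^2 - 8/5b
  leading term b^4: no divisor's leading term divides it; move b^4 to the remainder.
  leading term b^3: no divisor's leading term divides it; move -4/5b^3 to the remainder.
  leading term b^2: no divisor's leading term divides it; move -12/5b^2 to the remainder.
  leading term b: no divisor's leading term divides it; move -8/5b to the remainder.
  remainder b^4 - 4/5b^3 - 12/5b^2 - 8/5b ≠ 0; add k_4 = b^4 - 4/5b^3 - 12/5b^2 - 8/5b to the basis.

The other S-polynomials (S(h_2,k_3), S(h_1,k_4), S(h_2,k_4), S(k_3,k_4)) all reduce to 0 modulo the current basis, so we have a Gröbner basis.
Inter-reduce: drop elements whose leading term is divisible by another's, tail-reduce, and make monic.
Reduced Gröbner basis: {a - b^2 - 2b - 1, b^4 - 4/5b^3 - 12/5b^2 - 8/5b}.

These coincide, so the ideals are equal.

Yes, the ideals are equal.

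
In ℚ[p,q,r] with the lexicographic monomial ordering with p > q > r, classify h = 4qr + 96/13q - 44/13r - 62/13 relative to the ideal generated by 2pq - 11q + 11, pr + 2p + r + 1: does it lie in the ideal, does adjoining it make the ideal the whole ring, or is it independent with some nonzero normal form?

First compute the reduced Gröbner basis of I by Buchberger's algorithm.
f_1 = 2pq - 11q + 11, LT = pq.
f_2 = pr + 2p + r + 1, LT = pr.

S(f_1,f_2): lcm = pqr. S = -2pq - 13/2qr - q + 11/2r.
  reduce S modulo (f_1, f_2):
  remainder -13/2qr - 12q + 11/2r + 11 ≠ 0; add k_3 = -13/2qr - 12q + 11/2r + 11 to the basis.

The other S-polynomials (S(f_1,k_3), S(f_2,k_3)) all reduce to 0 modulo the current basis, so we have a Gröbner basis.
Inter-reduce: drop elements whose leading term is divisible by another's, tail-reduce, and make monic.
Reduced Gröbner basis: {pq - 11/2q + 11/2, pr + 2p + r + 1, qr + 24/13q - 11/13r - 22/13}.
Label its elements g_1 = pq - 11/2q + 11/2, g_2 = pr + 2p + r + 1, g_3 = qr + 24/13q - 11/13r - 22/13.

Reduce h = 4qr + 96/13q - 44/13r - 62/13 modulo G:
  leading term qr: subtract (4)·g_3 from 4qr + 96/13q - 44/13r - 62/13 → 2
  leading term 1: no divisor's leading term divides it; move 2 to the remainder.
  normal form = 2.
The normal form is nonzero, so h ∉ I. Since h minus its normal form lies in I, I + (h) = I + (n) where n = 2; decide whether this ideal is the whole ring.
Here n = 2 is a nonzero constant, hence a unit: 1 ∈ I + (h), the Gröbner basis of I + (h) is {1}, and the enlarged system has no common solution — adjoining h is inconsistent.

Adjoining 4qr + 96/13q - 44/13r - 62/13 makes the ideal the whole ring: the system is inconsistent.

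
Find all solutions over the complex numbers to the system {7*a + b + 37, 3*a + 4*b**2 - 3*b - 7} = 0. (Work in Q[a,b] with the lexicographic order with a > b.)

{(-5, -2), (-279/49, 20/7)}

Compute a lex Gröbner basis by Buchberger's algorithm.
f_1 = 7*a + b + 37, LT = a.
f_2 = 3*a + 4*b**2 - 3*b - 7, LT = a.

S(f_1,f_2): lcm = a. S = -4/3*b**2 + 8/7*b + 160/21.
  reduce S modulo (f_1, f_2):
  remainder -4/3*b**2 + 8/7*b + 160/21 ≠ 0; add h_3 = -4/3*b**2 + 8/7*b + 160/21 to the basis.

The other S-polynomials (S(f_1,h_3), S(f_2,h_3)) all reduce to 0 modulo the current basis, so we have a Gröbner basis.
Inter-reduce: drop elements whose leading term is divisible by another's, tail-reduce, and make monic.
Reduced Gröbner basis: {a + 1/7*b + 37/7, b**2 - 6/7*b - 40/7}.

The lex basis is triangular: the last element involves only b. Solving b**2 - 6/7*b - 40/7 = 0 gives b ∈ {-2, 20/7}; substituting each value into the earlier elements determines the remaining variables.
  b = -2: the earlier basis element becomes a + 5 = 0, giving a = -5 — point (-5, -2).
  b = 20/7: the earlier basis element becomes a + 279/49 = 0, giving a = -279/49 — point (-279/49, 20/7).
This is the nonlinear analogue of row-reducing a linear system.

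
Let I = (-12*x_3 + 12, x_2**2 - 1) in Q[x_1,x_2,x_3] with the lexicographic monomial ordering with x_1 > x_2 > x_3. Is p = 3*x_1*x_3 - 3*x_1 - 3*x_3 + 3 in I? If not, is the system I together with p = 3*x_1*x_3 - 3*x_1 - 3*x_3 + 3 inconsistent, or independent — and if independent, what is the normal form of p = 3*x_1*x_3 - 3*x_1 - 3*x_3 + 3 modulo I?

3*x_1*x_3 - 3*x_1 - 3*x_3 + 3 lies in I (it reduces to 0).

First compute the reduced Gröbner basis of I by Buchberger's algorithm.
f_1 = -12*x_3 + 12, LT = x_3.
f_2 = x_2**2 - 1, LT = x_2**2.

The S-polynomials (S(f_1,f_2)) all reduce to 0 modulo the current basis, so we have a Gröbner basis.
Inter-reduce: drop elements whose leading term is divisible by another's, tail-reduce, and make monic.
Reduced Gröbner basis: {x_2**2 - 1, x_3 - 1}.
Label its elements g_1 = x_2**2 - 1, g_2 = x_3 - 1.

Reduce p = 3*x_1*x_3 - 3*x_1 - 3*x_3 + 3 modulo G:
  leading term x_1*x_3: subtract (3*x_1)·g_2 from 3*x_1*x_3 - 3*x_1 - 3*x_3 + 3 → -3*x_3 + 3
  leading term x_3: subtract (-3)·g_2 from -3*x_3 + 3 → 0
  normal form = 0.
Since the normal form is 0, p ∈ I.

Ideal membership is decidable via reduction modulo a Gröbner basis.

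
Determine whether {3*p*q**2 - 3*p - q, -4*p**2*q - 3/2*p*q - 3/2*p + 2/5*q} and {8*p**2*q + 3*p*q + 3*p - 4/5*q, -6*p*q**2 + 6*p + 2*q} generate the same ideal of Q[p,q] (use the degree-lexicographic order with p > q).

Two ideals are equal iff their reduced Gröbner bases coincide (the reduced basis is unique for a fixed ordering).
Buchberger on the first generating set:
f_1 = 3*p*q**2 - 3*p - q, LT = p*q**2.
f_2 = -4*p**2*q - 3/2*p*q - 3/2*p + 2/5*q, LT = p**2*q.

S(f_1,f_2): lcm = p**2*q**2. S = -3/8*p*q**2 - p**2 - 17/24*p*q + 1/10*q**2.
  leading term p*q**2: subtract (-1/8)·f_1 from -3/8*p*q**2 - p**2 - 17/24*p*q + 1/10*q**2 → -p**2 - 17/24*p*q + 1/10*q**2 - 3/8*p - 1/8*q
  leading term p**2: no divisor's leading term divides it; move -p**2 to the remainder.
  leading term p*q: no divisor's leading term divides it; move -17/24*p*q to the remainder.
  leading term q**2: no divisor's leading term divides it; move 1/10*q**2 to the remainder.
  leading term p: no divisor's leading term divides it; move -3/8*p to the remainder.
  leading term q: no divisor's leading term divides it; move -1/8*q to the remainder.
  remainder -p**2 - 17/24*p*q + 1/10*q**2 - 3/8*p - 1/8*q ≠ 0; add g_3 = -p**2 - 17/24*p*q + 1/10*q**2 - 3/8*p - 1/8*q to the basis.

S(f_1,g_3): lcm = p**2*q**2. S = -17/24*p*q**3 + 1/10*q**4 - 3/8*p*q**2 - 1/8*q**3 - p**2 - 1/3*p*q.
  leading term p*q**3: subtract (-17/72*q)·f_1 from -17/24*p*q**3 + 1/10*q**4 - 3/8*p*q**2 - 1/8*q**3 - p**2 - 1/3*p*q → 1/10*q**4 - 3/8*p*q**2 - 1/8*q**3 - p**2 - 25/24*p*q - 17/72*q**2
  leading term q**4: no divisor's leading term divides it; move 1/10*q**4 to the remainder.
  leading term p*q**2: subtract (-1/8)·f_1 from -3/8*p*q**2 - 1/8*q**3 - p**2 - 25/24*p*q - 17/72*q**2 → -1/8*q**3 - p**2 - 25/24*p*q - 17/72*q**2 - 3/8*p - 1/8*q
  leading term q**3: no divisor's leading term divides it; move -1/8*q**3 to the remainder.
  leading term p**2: subtract (1)·g_3 from -p**2 - 25/24*p*q - 17/72*q**2 - 3/8*p - 1/8*q → -1/3*p*q - 121/360*q**2
  leading term p*q: no divisor's leading term divides it; move -1/3*p*q to the remainder.
  leading term q**2: no divisor's leading term divides it; move -121/360*q**2 to the remainder.
  remainder 1/10*q**4 - 1/8*q**3 - 1/3*p*q - 121/360*q**2 ≠ 0; add g_4 = 1/10*q**4 - 1/8*q**3 - 1/3*p*q - 121/360*q**2 to the basis.

S(f_2,g_3): lcm = p**2*q. S = -17/24*p*q**2 + 1/10*q**3 - 1/8*q**2 + 3/8*p - 1/10*q.
  leading term p*q**2: subtract (-17/72)·f_1 from -17/24*p*q**2 + 1/10*q**3 - 1/8*q**2 + 3/8*p - 1/10*q → 1/10*q**3 - 1/8*q**2 - 1/3*p - 121/360*q
  leading term q**3: no divisor's leading term divides it; move 1/10*q**3 to the remainder.
  leading term q**2: no divisor's leading term divides it; move -1/8*q**2 to the remainder.
  leading term p: no divisor's leading term divides it; move -1/3*p to the remainder.
  leading term q: no divisor's leading term divides it; move -121/360*q to the remainder.
  remainder 1/10*q**3 - 1/8*q**2 - 1/3*p - 121/360*q ≠ 0; add g_5 = 1/10*q**3 - 1/8*q**2 - 1/3*p - 121/360*q to the basis.

The other S-polynomials (S(f_1,g_4), S(f_2,g_4), S(g_3,g_4), S(f_1,g_5), S(f_2,g_5), S(g_3,g_5), S(g_4,g_5)) all reduce to 0 modulo the current basis, so we have a Gröbner basis.
Inter-reduce: drop elements whose leading term is divisible by another's, tail-reduce, and make monic.
Reduced Gröbner basis: {p*q**2 - p - 1/3*q, q**3 - 5/4*q**2 - 10/3*p - 121/36*q, p**2 + 17/24*p*q - 1/10*q**2 + 3/8*p + 1/8*q}.

Buchberger on the second generating set:
h_1 = 8*p**2*q + 3*p*q + 3*p - 4/5*q, LT = p**2*q.
h_2 = -6*p*q**2 + 6*p + 2*q, LT = p*q**2.

S(h_1,h_2): lcm = p**2*q**2. S = 3/8*p*q**2 + p**2 + 17/24*p*q - 1/10*q**2.
  leading term p*q**2: subtract (-1/16)·h_2 from 3/8*p*q**2 + p**2 + 17/24*p*q - 1/10*q**2 → p**2 + 17/24*p*q - 1/10*q**2 + 3/8*p + 1/8*q
  leading term p**2: no divisor's leading term divides it; move p**2 to the remainder.
  leading term p*q: no divisor's leading term divides it; move 17/24*p*q to the remainder.
  leading term q**2: no divisor's leading term divides it; move -1/10*q**2 to the remainder.
  leading term p: no divisor's leading term divides it; move 3/8*p to the remainder.
  leading term q: no divisor's leading term divides it; move 1/8*q to the remainder.
  remainder p**2 + 17/24*p*q - 1/10*q**2 + 3/8*p + 1/8*q ≠ 0; add k_3 = p**2 + 17/24*p*q - 1/10*q**2 + 3/8*p + 1/8*q to the basis.

S(h_1,k_3): lcm = p**2*q. S = -17/24*p*q**2 + 1/10*q**3 - 1/8*q**2 + 3/8*p - 1/10*q.
  leading term p*q**2: subtract (17/144)·h_2 from -17/24*p*q**2 + 1/10*q**3 - 1/8*q**2 + 3/8*p - 1/10*q → 1/10*q**3 - 1/8*q**2 - 1/3*p - 121/360*q
  leading term q**3: no divisor's leading term divides it; move 1/10*q**3 to the remainder.
  leading term q**2: no divisor's leading term divides it; move -1/8*q**2 to the remainder.
  leading term p: no divisor's leading term divides it; move -1/3*p to the remainder.
  leading term q: no divisor's leading term divides it; move -121/360*q to the remainder.
  remainder 1/10*q**3 - 1/8*q**2 - 1/3*p - 121/360*q ≠ 0; add k_4 = 1/10*q**3 - 1/8*q**2 - 1/3*p - 121/360*q to the basis.

The other S-polynomials (S(h_2,k_3), S(h_1,k_4), S(h_2,k_4), S(k_3,k_4)) all reduce to 0 modulo the current basis, so we have a Gröbner basis.
Inter-reduce: drop elements whose leading term is divisible by another's, tail-reduce, and make monic.
Reduced Gröbner basis: {p*q**2 - p - 1/3*q, q**3 - 5/4*q**2 - 10/3*p - 121/36*q, p**2 + 17/24*p*q - 1/10*q**2 + 3/8*p + 1/8*q}.

Same reduced basis, so the two generating sets span the same ideal.
The choice of monomial ordering does not affect the verdict — as long as both bases are computed under the same ordering, their equality decides ideal equality.

Yes, the ideals are equal.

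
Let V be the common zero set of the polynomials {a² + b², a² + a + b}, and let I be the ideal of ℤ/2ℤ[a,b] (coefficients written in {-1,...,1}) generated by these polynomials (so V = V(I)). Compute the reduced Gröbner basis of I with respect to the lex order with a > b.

G = {a + b² + b, b⁴}

f_1 = a² + b², LT = a².
f_2 = a² + a + b, LT = a².

S(f_1,f_2): lcm = a². S = a + b² + b.
  leading term a: no divisor's leading term divides it; move a to the remainder.
  leading term b²: no divisor's leading term divides it; move b² to the remainder.
  leading term b: no divisor's leading term divides it; move b to the remainder.
  remainder a + b² + b ≠ 0; add g_3 = a + b² + b to the basis.

S(f_1,g_3): lcm = a². S = ab² + ab + b².
  leading term ab²: subtract (b²)·g_3 from ab² + ab + b² → ab + b⁴ + b³ + b²
  leading term ab: subtract (b)·g_3 from ab + b⁴ + b³ + b² → b⁴
  leading term b⁴: no divisor's leading term divides it; move b⁴ to the remainder.
  remainder b⁴ ≠ 0; add g_4 = b⁴ to the basis.

The other S-polynomials (S(f_2,g_3), S(f_1,g_4), S(f_2,g_4), S(g_3,g_4)) all reduce to 0 modulo the current basis, so we have a Gröbner basis.
Inter-reduce: drop elements whose leading term is divisible by another's, tail-reduce, and make monic.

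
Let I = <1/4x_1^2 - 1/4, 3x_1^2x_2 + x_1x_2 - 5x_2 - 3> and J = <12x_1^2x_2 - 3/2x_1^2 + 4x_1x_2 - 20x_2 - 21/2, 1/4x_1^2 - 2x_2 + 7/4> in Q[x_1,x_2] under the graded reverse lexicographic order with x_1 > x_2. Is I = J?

No, the ideals differ.

Equality of ideals is decidable: compute both reduced Gröbner bases (unique for the ordering) and check whether they agree.
Buchberger on the first generating set:
f_1 = 1/4x_1^2 - 1/4, LT = x_1^2.
f_2 = 3x_1^2x_2 + x_1x_2 - 5x_2 - 3, LT = x_1^2x_2.

S(f_1,f_2): lcm = x_1^2x_2. S = -1/3x_1x_2 + 2/3x_2 + 1.
  leading term x_1x_2: no divisor's leading term divides it; move -1/3x_1x_2 to the remainder.
  leading term x_2: no divisor's leading term divides it; move 2/3x_2 to the remainder.
  leading term 1: no divisor's leading term divides it; move 1 to the remainder.
  remainder -1/3x_1x_2 + 2/3x_2 + 1 ≠ 0; add g_3 = -1/3x_1x_2 + 2/3x_2 + 1 to the basis.

S(f_1,g_3): lcm = x_1^2x_2. S = 2x_1x_2 + 3x_1 - x_2.
  leading term x_1x_2: subtract (-6)·g_3 from 2x_1x_2 + 3x_1 - x_2 → 3x_1 + 3x_2 + 6
  leading term x_1: no divisor's leading term divides it; move 3x_1 to the remainder.
  leading term x_2: no divisor's leading term divides it; move 3x_2 to the remainder.
  leading term 1: no divisor's leading term divides it; move 6 to the remainder.
  remainder 3x_1 + 3x_2 + 6 ≠ 0; add g_4 = 3x_1 + 3x_2 + 6 to the basis.

S(f_2,g_4): lcm = x_1^2x_2. S = -x_1x_2^2 - 5/3x_1x_2 - 5/3x_2 - 1.
  leading term x_1x_2^2: subtract (3x_2)·g_3 from -x_1x_2^2 - 5/3x_1x_2 - 5/3x_2 - 1 → -5/3x_1x_2 - 2x_2^2 - 14/3x_2 - 1
  leading term x_1x_2: subtract (5)·g_3 from -5/3x_1x_2 - 2x_2^2 - 14/3x_2 - 1 → -2x_2^2 - 8x_2 - 6
  leading term x_2^2: no divisor's leading term divides it; move -2x_2^2 to the remainder.
  leading term x_2: no divisor's leading term divides it; move -8x_2 to the remainder.
  leading term 1: no divisor's leading term divides it; move -6 to the remainder.
  remainder -2x_2^2 - 8x_2 - 6 ≠ 0; add g_5 = -2x_2^2 - 8x_2 - 6 to the basis.

The other S-polynomials (S(f_2,g_3), S(f_1,g_4), S(g_3,g_4), S(f_1,g_5), S(f_2,g_5), S(g_3,g_5), S(g_4,g_5)) all reduce to 0 modulo the current basis, so we have a Gröbner basis.
Inter-reduce: drop elements whose leading term is divisible by another's, tail-reduce, and make monic.
Reduced Gröbner basis: {x_2^2 + 4x_2 + 3, x_1 + x_2 + 2}.

Buchberger on the second generating set:
h_1 = 12x_1^2x_2 - 3/2x_1^2 + 4x_1x_2 - 20x_2 - 21/2, LT = x_1^2x_2.
h_2 = 1/4x_1^2 - 2x_2 + 7/4, LT = x_1^2.

S(h_1,h_2): lcm = x_1^2x_2. S = -1/8x_1^2 + 1/3x_1x_2 + 8x_2^2 - 26/3x_2 - 7/8.
  leading term x_1^2: subtract (-1/2)·h_2 from -1/8x_1^2 + 1/3x_1x_2 + 8x_2^2 - 26/3x_2 - 7/8 → 1/3x_1x_2 + 8x_2^2 - 29/3x_2
  leading term x_1x_2: no divisor's leading term divides it; move 1/3x_1x_2 to the remainder.
  leading term x_2^2: no divisor's leading term divides it; move 8x_2^2 to the remainder.
  leading term x_2: no divisor's leading term divides it; move -29/3x_2 to the remainder.
  remainder 1/3x_1x_2 + 8x_2^2 - 29/3x_2 ≠ 0; add k_3 = 1/3x_1x_2 + 8x_2^2 - 29/3x_2 to the basis.

S(h_1,k_3): lcm = x_1^2x_2. S = -24x_1x_2^2 - 1/8x_1^2 + 88/3x_1x_2 - 5/3x_2 - 7/8.
  leading term x_1x_2^2: subtract (-72x_2)·k_3 from -24x_1x_2^2 - 1/8x_1^2 + 88/3x_1x_2 - 5/3x_2 - 7/8 → 576x_2^3 - 1/8x_1^2 + 88/3x_1x_2 - 696x_2^2 - 5/3x_2 - 7/8
  leading term x_2^3: no divisor's leading term divides it; move 576x_2^3 to the remainder.
  leading term x_1^2: subtract (-1/2)·h_2 from -1/8x_1^2 + 88/3x_1x_2 - 696x_2^2 - 5/3x_2 - 7/8 → 88/3x_1x_2 - 696x_2^2 - 8/3x_2
  leading term x_1x_2: subtract (88)·k_3 from 88/3x_1x_2 - 696x_2^2 - 8/3x_2 → -1400x_2^2 + 848x_2
  leading term x_2^2: no divisor's leading term divides it; move -1400x_2^2 to the remainder.
  leading term x_2: no divisor's leading term divides it; move 848x_2 to the remainder.
  remainder 576x_2^3 - 1400x_2^2 + 848x_2 ≠ 0; add k_4 = 576x_2^3 - 1400x_2^2 + 848x_2 to the basis.

The other S-polynomials (S(h_2,k_3), S(h_1,k_4), S(h_2,k_4), S(k_3,k_4)) all reduce to 0 modulo the current basis, so we have a Gröbner basis.
Inter-reduce: drop elements whose leading term is divisible by another's, tail-reduce, and make monic.
Reduced Gröbner basis: {x_2^3 - 175/72x_2^2 + 53/36x_2, x_1^2 - 8x_2 + 7, x_1x_2 + 24x_2^2 - 29x_2}.

The bases are distinct; the ideals are different.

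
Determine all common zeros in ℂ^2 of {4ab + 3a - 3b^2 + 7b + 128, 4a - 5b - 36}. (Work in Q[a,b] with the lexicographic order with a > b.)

Compute a lex Gröbner basis by Buchberger's algorithm.
f_1 = 4ab + 3a - 3b^2 + 7b + 128, LT = ab.
f_2 = 4a - 5b - 36, LT = a.

S(f_1,f_2): lcm = ab. S = 3/4a + 1/2b^2 + 43/4b + 32.
  leading term a: subtract (3/16)·f_2 from 3/4a + 1/2b^2 + 43/4b + 32 → 1/2b^2 + 187/16b + 155/4
  leading term b^2: no divisor's leading term divides it; move 1/2b^2 to the remainder.
  leading term b: no divisor's leading term divides it; move 187/16b to the remainder.
  leading term 1: no divisor's leading term divides it; move 155/4 to the remainder.
  remainder 1/2b^2 + 187/16b + 155/4 ≠ 0; add h_3 = 1/2b^2 + 187/16b + 155/4 to the basis.

The other S-polynomials (S(f_1,h_3), S(f_2,h_3)) all reduce to 0 modulo the current basis, so we have a Gröbner basis.
Inter-reduce: drop elements whose leading term is divisible by another's, tail-reduce, and make monic.
Reduced Gröbner basis: {a - 5/4b - 9, b^2 + 187/8b + 155/2}.

Since the basis is lex-ordered, b^2 + 187/8b + 155/2 is univariate in b. Its roots are {-155/8, -4}. Back-substituting each root into the other basis elements fixes the other coordinates.
  b = -155/8: the earlier basis element becomes a + 487/32 = 0, giving a = -487/32 — point (-487/32, -155/8).
  b = -4: the earlier basis element becomes a - 4 = 0, giving a = 4 — point (4, -4).
Each listed point satisfies every original equation (direct substitution).

{(-487/32, -155/8), (4, -4)}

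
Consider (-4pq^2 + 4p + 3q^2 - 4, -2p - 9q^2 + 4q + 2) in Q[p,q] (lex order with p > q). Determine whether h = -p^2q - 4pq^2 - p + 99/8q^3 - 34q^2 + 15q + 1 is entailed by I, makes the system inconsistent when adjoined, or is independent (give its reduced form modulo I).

First compute the reduced Gröbner basis of I by Buchberger's algorithm.
f_1 = -4pq^2 + 4p + 3q^2 - 4, LT = pq^2.
f_2 = -2p - 9q^2 + 4q + 2, LT = p.

S(f_1,f_2): lcm = pq^2. S = -p - 9/2q^4 + 2q^3 + 1/4q^2 + 1.
  leading term p: subtract (1/2)·f_2 from -p - 9/2q^4 + 2q^3 + 1/4q^2 + 1 → -9/2q^4 + 2q^3 + 19/4q^2 - 2q
  leading term q^4: no divisor's leading term divides it; move -9/2q^4 to the remainder.
  leading term q^3: no divisor's leading term divides it; move 2q^3 to the remainder.
  leading term q^2: no divisor's leading term divides it; move 19/4q^2 to the remainder.
  leading term q: no divisor's leading term divides it; move -2q to the remainder.
  remainder -9/2q^4 + 2q^3 + 19/4q^2 - 2q ≠ 0; add k_3 = -9/2q^4 + 2q^3 + 19/4q^2 - 2q to the basis.

The other S-polynomials (S(f_1,k_3), S(f_2,k_3)) all reduce to 0 modulo the current basis, so we have a Gröbner basis.
Inter-reduce: drop elements whose leading term is divisible by another's, tail-reduce, and make monic.
Reduced Gröbner basis: {p + 9/2q^2 - 2q - 1, q^4 - 4/9q^3 - 19/18q^2 + 4/9q}.
Label its elements g_1 = p + 9/2q^2 - 2q - 1, g_2 = q^4 - 4/9q^3 - 19/18q^2 + 4/9q.

Reduce h = -p^2q - 4pq^2 - p + 99/8q^3 - 34q^2 + 15q + 1 modulo G:
  leading term p^2q: subtract (-pq)·g_1 from -p^2q - 4pq^2 - p + 99/8q^3 - 34q^2 + 15q + 1 → 9/2pq^3 - 6pq^2 - pq - p + 99/8q^3 - 34q^2 + 15q + 1
  leading term pq^3: subtract (9/2q^3)·g_1 from 9/2pq^3 - 6pq^2 - pq - p + 99/8q^3 - 34q^2 + 15q + 1 → -6pq^2 - pq - p - 81/4q^5 + 9q^4 + 135/8q^3 - 34q^2 + 15q + 1
  leading term pq^2: subtract (-6q^2)·g_1 from -6pq^2 - pq - p - 81/4q^5 + 9q^4 + 135/8q^3 - 34q^2 + 15q + 1 → -pq - p - 81/4q^5 + 36q^4 + 39/8q^3 - 40q^2 + 15q + 1
  leading term pq: subtract (-q)·g_1 from -pq - p - 81/4q^5 + 36q^4 + 39/8q^3 - 40q^2 + 15q + 1 → -p - 81/4q^5 + 36q^4 + 75/8q^3 - 42q^2 + 14q + 1
  leading term p: subtract (-1)·g_1 from -p - 81/4q^5 + 36q^4 + 75/8q^3 - 42q^2 + 14q + 1 → -81/4q^5 + 36q^4 + 75/8q^3 - 75/2q^2 + 12q
  leading term q^5: subtract (-81/4q)·g_2 from -81/4q^5 + 36q^4 + 75/8q^3 - 75/2q^2 + 12q → 27q^4 - 12q^3 - 57/2q^2 + 12q
  leading term q^4: subtract (27)·g_2 from 27q^4 - 12q^3 - 57/2q^2 + 12q → 0
  normal form = 0.
Since the normal form is 0, h ∈ I.

-p^2q - 4pq^2 - p + 99/8q^3 - 34q^2 + 15q + 1 lies in I (it reduces to 0).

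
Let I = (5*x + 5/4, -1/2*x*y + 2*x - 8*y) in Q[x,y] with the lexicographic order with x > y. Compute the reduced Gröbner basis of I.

G = {x + 1/4, y + 4/63}

f_1 = 5*x + 5/4, LT = x.
f_2 = -1/2*x*y + 2*x - 8*y, LT = x*y.

S(f_1,f_2): lcm = x*y. S = 4*x - 63/4*y.
  leading term x: subtract (4/5)·f_1 from 4*x - 63/4*y → -63/4*y - 1
  leading term y: no divisor's leading term divides it; move -63/4*y to the remainder.
  leading term 1: no divisor's leading term divides it; move -1 to the remainder.
  remainder -63/4*y - 1 ≠ 0; add g_3 = -63/4*y - 1 to the basis.

S(f_1,g_3): leading monomials are coprime, so the S-polynomial reduces to 0 (Buchberger's first criterion).
S(f_2,g_3): lcm = x*y. S = -256/63*x + 16*y.
  leading term x: subtract (-256/315)·f_1 from -256/63*x + 16*y → 16*y + 64/63
  leading term y: subtract (-64/63)·g_3 from 16*y + 64/63 → 0
  remainder 0.

Every S-polynomial of the final basis reduces to 0, so we have a Gröbner basis.
Inter-reduce: drop elements whose leading term is divisible by another's, tail-reduce, and make monic.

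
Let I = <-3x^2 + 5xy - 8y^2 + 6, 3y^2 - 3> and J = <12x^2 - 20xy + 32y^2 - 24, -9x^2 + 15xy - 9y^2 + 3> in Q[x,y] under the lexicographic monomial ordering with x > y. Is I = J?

Since reduced Gröbner bases are canonical representatives of ideals under a given ordering, it suffices to compute and compare them.
Buchberger on the first generating set:
f_1 = -3x^2 + 5xy - 8y^2 + 6, LT = x^2.
f_2 = 3y^2 - 3, LT = y^2.

The S-polynomials (S(f_1,f_2)) all reduce to 0 modulo the current basis, so we have a Gröbner basis.
Inter-reduce: drop elements whose leading term is divisible by another's, tail-reduce, and make monic.
Reduced Gröbner basis: {x^2 - 5/3xy + 2/3, y^2 - 1}.

Buchberger on the second generating set:
h_1 = 12x^2 - 20xy + 32y^2 - 24, LT = x^2.
h_2 = -9x^2 + 15xy - 9y^2 + 3, LT = x^2.

S(h_1,h_2): lcm = x^2. S = 5/3y^2 - 5/3.
  reduce S modulo (h_1, h_2):
  remainder 5/3y^2 - 5/3 ≠ 0; add k_3 = 5/3y^2 - 5/3 to the basis.

The other S-polynomials (S(h_1,k_3), S(h_2,k_3)) all reduce to 0 modulo the current basis, so we have a Gröbner basis.
Inter-reduce: drop elements whose leading term is divisible by another's, tail-reduce, and make monic.
Reduced Gröbner basis: {x^2 - 5/3xy + 2/3, y^2 - 1}.

These coincide, so the ideals are equal.

Yes, the ideals are equal.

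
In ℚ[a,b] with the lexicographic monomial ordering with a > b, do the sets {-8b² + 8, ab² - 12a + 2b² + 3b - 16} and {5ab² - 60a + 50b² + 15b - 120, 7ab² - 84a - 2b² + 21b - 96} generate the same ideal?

Yes, the ideals are equal.

Equality of ideals is decidable: compute both reduced Gröbner bases (unique for the ordering) and check whether they agree.
Buchberger on the first generating set:
f_1 = -8b² + 8, LT = b².
f_2 = ab² - 12a + 2b² + 3b - 16, LT = ab².

S(f_1,f_2): lcm = ab². S = 11a - 2b² - 3b + 16.
  leading term a: no divisor's leading term divides it; move 11a to the remainder.
  leading term b²: subtract (¼)·f_1 from -2b² - 3b + 16 → -3b + 14
  leading term b: no divisor's leading term divides it; move -3b to the remainder.
  leading term 1: no divisor's leading term divides it; move 14 to the remainder.
  remainder 11a - 3b + 14 ≠ 0; add g_3 = 11a - 3b + 14 to the basis.

The other S-polynomials (S(f_1,g_3), S(f_2,g_3)) all reduce to 0 modulo the current basis, so we have a Gröbner basis.
Inter-reduce: drop elements whose leading term is divisible by another's, tail-reduce, and make monic.
Reduced Gröbner basis: {a - 3/11b + 14/11, b² - 1}.

Buchberger on the second generating set:
h_1 = 5ab² - 60a + 50b² + 15b - 120, LT = ab².
h_2 = 7ab² - 84a - 2b² + 21b - 96, LT = ab².

S(h_1,h_2): lcm = ab². S = 72/7b² - 72/7.
  leading term b²: no divisor's leading term divides it; move 72/7b² to the remainder.
  leading term 1: no divisor's leading term divides it; move -72/7 to the remainder.
  remainder 72/7b² - 72/7 ≠ 0; add k_3 = 72/7b² - 72/7 to the basis.

S(h_1,k_3): lcm = ab². S = -11a + 10b² + 3b - 24.
  leading term a: no divisor's leading term divides it; move -11a to the remainder.
  leading term b²: subtract (35/36)·k_3 from 10b² + 3b - 24 → 3b - 14
  leading term b: no divisor's leading term divides it; move 3b to the remainder.
  leading term 1: no divisor's leading term divides it; move -14 to the remainder.
  remainder -11a + 3b - 14 ≠ 0; add k_4 = -11a + 3b - 14 to the basis.

The other S-polynomials (S(h_2,k_3), S(h_1,k_4), S(h_2,k_4), S(k_3,k_4)) all reduce to 0 modulo the current basis, so we have a Gröbner basis.
Inter-reduce: drop elements whose leading term is divisible by another's, tail-reduce, and make monic.
Reduced Gröbner basis: {a - 3/11b + 14/11, b² - 1}.

Same reduced basis, so the two generating sets span the same ideal.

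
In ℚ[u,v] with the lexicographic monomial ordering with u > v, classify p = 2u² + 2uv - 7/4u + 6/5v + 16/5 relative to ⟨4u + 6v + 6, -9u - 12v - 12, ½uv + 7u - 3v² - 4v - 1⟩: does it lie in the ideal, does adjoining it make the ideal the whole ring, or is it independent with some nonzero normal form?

Adjoining 2u² + 2uv - 7/4u + 6/5v + 16/5 makes the ideal the whole ring: the system is inconsistent.

First compute the reduced Gröbner basis of I by Buchberger's algorithm.
f_1 = 4u + 6v + 6, LT = u.
f_2 = -9u - 12v - 12, LT = u.
f_3 = ½uv + 7u - 3v² - 4v - 1, LT = uv.

S(f_1,f_2): lcm = u. S = ⅙v + ⅙.
  reduce S modulo (f_1, f_2, f_3):
  remainder ⅙v + ⅙ ≠ 0; add h_4 = ⅙v + ⅙ to the basis.

The other S-polynomials (S(f_1,f_3), S(f_2,f_3), S(f_1,h_4), S(f_2,h_4), S(f_3,h_4)) all reduce to 0 modulo the current basis, so we have a Gröbner basis.
Inter-reduce: drop elements whose leading term is divisible by another's, tail-reduce, and make monic.
Reduced Gröbner basis: {u, v + 1}.
Label its elements g_1 = u, g_2 = v + 1.

Reduce p = 2u² + 2uv - 7/4u + 6/5v + 16/5 modulo G:
  leading term u²: subtract (2u)·g_1 from 2u² + 2uv - 7/4u + 6/5v + 16/5 → 2uv - 7/4u + 6/5v + 16/5
  leading term uv: subtract (2v)·g_1 from 2uv - 7/4u + 6/5v + 16/5 → -7/4u + 6/5v + 16/5
  leading term u: subtract (-7/4)·g_1 from -7/4u + 6/5v + 16/5 → 6/5v + 16/5
  leading term v: subtract (6/5)·g_2 from 6/5v + 16/5 → 2
  leading term 1: no divisor's leading term divides it; move 2 to the remainder.
  normal form = 2.
The normal form is nonzero, so p ∉ I. Since p minus its normal form lies in I, I + (p) = I + (r) where r = 2; decide whether this ideal is the whole ring.
Here r = 2 is a nonzero constant, hence a unit: 1 ∈ I + (p), the Gröbner basis of I + (p) is {1}, and the enlarged system has no common solution — adjoining p is inconsistent.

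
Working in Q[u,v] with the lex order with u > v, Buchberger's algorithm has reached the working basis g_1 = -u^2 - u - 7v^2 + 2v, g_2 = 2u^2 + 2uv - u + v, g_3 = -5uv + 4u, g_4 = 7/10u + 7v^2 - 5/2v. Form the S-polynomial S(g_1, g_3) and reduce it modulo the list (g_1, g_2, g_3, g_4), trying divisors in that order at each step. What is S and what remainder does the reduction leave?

S(g_1, g_3) = 4/5u^2 + uv + 7v^3 - 2v^2; remainder on division = 7v^3 - 38/5v^2 + 8/5v.

lcm(LM(g_1), LM(g_3)) = u^2v.
S = (lcm/LT(g_1))·g_1 − (lcm/LT(g_3))·g_3 = 4/5u^2 + uv + 7v^3 - 2v^2.
Reduce S modulo (g_1, g_2, g_3, g_4) in that order:
  leading term u^2: subtract (-4/5)·g_1 from 4/5u^2 + uv + 7v^3 - 2v^2 → uv - 4/5u + 7v^3 - 38/5v^2 + 8/5v
  leading term uv: subtract (-1/5)·g_3 from uv - 4/5u + 7v^3 - 38/5v^2 + 8/5v → 7v^3 - 38/5v^2 + 8/5v
  leading term v^3: no divisor's leading term divides it; move 7v^3 to the remainder.
  leading term v^2: no divisor's leading term divides it; move -38/5v^2 to the remainder.
  leading term v: no divisor's leading term divides it; move 8/5v to the remainder.
The remainder 7v^3 - 38/5v^2 + 8/5v is nonzero, so it would be added as the next basis element.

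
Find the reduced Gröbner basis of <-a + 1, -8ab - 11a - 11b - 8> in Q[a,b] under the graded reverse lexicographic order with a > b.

G = {a - 1, b + 1}

f_1 = -a + 1, LT = a.
f_2 = -8ab - 11a - 11b - 8, LT = ab.

S(f_1,f_2): lcm = ab. S = -11/8a - 19/8b - 1.
  leading term a: subtract (11/8)·f_1 from -11/8a - 19/8b - 1 → -19/8b - 19/8
  leading term b: no divisor's leading term divides it; move -19/8b to the remainder.
  leading term 1: no divisor's leading term divides it; move -19/8 to the remainder.
  remainder -19/8b - 19/8 ≠ 0; add g_3 = -19/8b - 19/8 to the basis.

The other S-polynomials (S(f_1,g_3), S(f_2,g_3)) all reduce to 0 modulo the current basis, so we have a Gröbner basis.
Inter-reduce: drop elements whose leading term is divisible by another's, tail-reduce, and make monic.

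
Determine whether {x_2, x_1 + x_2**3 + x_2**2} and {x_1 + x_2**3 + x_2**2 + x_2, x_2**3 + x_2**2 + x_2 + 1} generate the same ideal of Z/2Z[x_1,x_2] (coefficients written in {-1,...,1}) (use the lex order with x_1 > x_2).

For a fixed monomial order, each ideal has a unique reduced Gröbner basis; comparing bases decides equality.
Buchberger on the first generating set:
f_1 = x_2, LT = x_2.
f_2 = x_1 + x_2**3 + x_2**2, LT = x_1.

The S-polynomials (S(f_1,f_2)) all reduce to 0 modulo the current basis, so we have a Gröbner basis.
Inter-reduce: drop elements whose leading term is divisible by another's, tail-reduce, and make monic.
Reduced Gröbner basis: {x_1, x_2}.

Buchberger on the second generating set:
h_1 = x_1 + x_2**3 + x_2**2 + x_2, LT = x_1.
h_2 = x_2**3 + x_2**2 + x_2 + 1, LT = x_2**3.

The S-polynomials (S(h_1,h_2)) all reduce to 0 modulo the current basis, so we have a Gröbner basis.
Inter-reduce: drop elements whose leading term is divisible by another's, tail-reduce, and make monic.
Reduced Gröbner basis: {x_1 + 1, x_2**3 + x_2**2 + x_2 + 1}.

The bases are distinct; the ideals are different.

No, the ideals differ.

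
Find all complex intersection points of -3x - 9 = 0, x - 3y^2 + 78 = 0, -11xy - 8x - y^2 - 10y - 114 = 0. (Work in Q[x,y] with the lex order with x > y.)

{(-3, 5)}

Compute a lex Gröbner basis by Buchberger's algorithm.
f_1 = -3x - 9, LT = x.
f_2 = x - 3y^2 + 78, LT = x.
f_3 = -11xy - 8x - y^2 - 10y - 114, LT = xy.

S(f_1,f_2): lcm = x. S = 3y^2 - 75.
  leading term y^2: no divisor's leading term divides it; move 3y^2 to the remainder.
  leading term 1: no divisor's leading term divides it; move -75 to the remainder.
  remainder 3y^2 - 75 ≠ 0; add h_4 = 3y^2 - 75 to the basis.

S(f_1,f_3): lcm = xy. S = -8/11x - 1/11y^2 + 23/11y - 114/11.
  leading term x: subtract (8/33)·f_1 from -8/11x - 1/11y^2 + 23/11y - 114/11 → -1/11y^2 + 23/11y - 90/11
  leading term y^2: subtract (-1/33)·h_4 from -1/11y^2 + 23/11y - 90/11 → 23/11y - 115/11
  leading term y: no divisor's leading term divides it; move 23/11y to the remainder.
  leading term 1: no divisor's leading term divides it; move -115/11 to the remainder.
  remainder 23/11y - 115/11 ≠ 0; add h_5 = 23/11y - 115/11 to the basis.

S(f_2,f_3): lcm = xy. S = -8/11x - 3y^3 - 1/11y^2 + 848/11y - 114/11.
  leading term x: subtract (8/33)·f_1 from -8/11x - 3y^3 - 1/11y^2 + 848/11y - 114/11 → -3y^3 - 1/11y^2 + 848/11y - 90/11
  leading term y^3: subtract (-y)·h_4 from -3y^3 - 1/11y^2 + 848/11y - 90/11 → -1/11y^2 + 23/11y - 90/11
  leading term y^2: subtract (-1/33)·h_4 from -1/11y^2 + 23/11y - 90/11 → 23/11y - 115/11
  leading term y: subtract (1)·h_5 from 23/11y - 115/11 → 0
  remainder 0.

S(f_1,h_4): leading monomials are coprime, so the S-polynomial reduces to 0 (Buchberger's first criterion).
S(f_2,h_4): leading monomials are coprime, so the S-polynomial reduces to 0 (Buchberger's first criterion).
S(f_3,h_4): lcm = xy^2. S = 8/11xy + 25x + 1/11y^3 + 10/11y^2 + 114/11y.
  leading term xy: subtract (-8/33y)·f_1 from 8/11xy + 25x + 1/11y^3 + 10/11y^2 + 114/11y → 25x + 1/11y^3 + 10/11y^2 + 90/11y
  leading term x: subtract (-25/3)·f_1 from 25x + 1/11y^3 + 10/11y^2 + 90/11y → 1/11y^3 + 10/11y^2 + 90/11y - 75
  leading term y^3: subtract (1/33y)·h_4 from 1/11y^3 + 10/11y^2 + 90/11y - 75 → 10/11y^2 + 115/11y - 75
  leading term y^2: subtract (10/33)·h_4 from 10/11y^2 + 115/11y - 75 → 115/11y - 575/11
  leading term y: subtract (5)·h_5 from 115/11y - 575/11 → 0
  remainder 0.

S(f_1,h_5): leading monomials are coprime, so the S-polynomial reduces to 0 (Buchberger's first criterion).
S(f_2,h_5): leading monomials are coprime, so the S-polynomial reduces to 0 (Buchberger's first criterion).
S(f_3,h_5): lcm = xy. S = 63/11x + 1/11y^2 + 10/11y + 114/11.
  leading term x: subtract (-21/11)·f_1 from 63/11x + 1/11y^2 + 10/11y + 114/11 → 1/11y^2 + 10/11y - 75/11
  leading term y^2: subtract (1/33)·h_4 from 1/11y^2 + 10/11y - 75/11 → 10/11y - 50/11
  leading term y: subtract (10/23)·h_5 from 10/11y - 50/11 → 0
  remainder 0.

S(h_4,h_5): lcm = y^2. S = 5y - 25.
  leading term y: subtract (55/23)·h_5 from 5y - 25 → 0
  remainder 0.

Every S-polynomial of the final basis reduces to 0, so we have a Gröbner basis.
Inter-reduce: drop elements whose leading term is divisible by another's, tail-reduce, and make monic.
Reduced Gröbner basis: {x + 3, y - 5}.

The lex basis is triangular: the last element involves only y. Solving y - 5 = 0 gives y ∈ {5}; substituting each value into the earlier elements determines the remaining variables.
  y = 5: the earlier basis element becomes x + 3 = 0, giving x = -3 — point (-3, 5).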